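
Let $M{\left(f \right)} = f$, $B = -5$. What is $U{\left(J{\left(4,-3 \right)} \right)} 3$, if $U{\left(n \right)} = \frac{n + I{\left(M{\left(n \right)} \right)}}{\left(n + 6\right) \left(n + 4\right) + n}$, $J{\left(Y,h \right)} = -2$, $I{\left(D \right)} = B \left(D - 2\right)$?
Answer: $9$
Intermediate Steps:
$I{\left(D \right)} = 10 - 5 D$ ($I{\left(D \right)} = - 5 \left(D - 2\right) = - 5 \left(-2 + D\right) = 10 - 5 D$)
$U{\left(n \right)} = \frac{10 - 4 n}{n + \left(4 + n\right) \left(6 + n\right)}$ ($U{\left(n \right)} = \frac{n - \left(-10 + 5 n\right)}{\left(n + 6\right) \left(n + 4\right) + n} = \frac{10 - 4 n}{\left(6 + n\right) \left(4 + n\right) + n} = \frac{10 - 4 n}{\left(4 + n\right) \left(6 + n\right) + n} = \frac{10 - 4 n}{n + \left(4 + n\right) \left(6 + n\right)}$)
$U{\left(J{\left(4,-3 \right)} \right)} 3 = \frac{2 \left(5 - -4\right)}{24 + \left(-2\right)^{2} + 11 \left(-2\right)} 3 = \frac{2 \left(5 + 4\right)}{24 + 4 - 22} \cdot 3 = 2 \cdot \frac{1}{6} \cdot 9 \cdot 3 = 3 \cdot 3 = 9$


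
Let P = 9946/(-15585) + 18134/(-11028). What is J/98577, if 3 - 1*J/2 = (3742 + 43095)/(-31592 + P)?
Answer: 2704488738286/29738232575022807 ≈ 9.0943e-5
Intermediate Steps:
P = -65383813/28645230 (P = 9946*(-1/15585) + 18134*(-1/11028) = -9946/15585 - 9067/5514 = -65383813/28645230 ≈ -2.2825)
J = 8113466214858/905025489973 (J = 6 - 2*(3742 + 43095)/(-31592 - 65383813/28645230) = 6 - 93674/(-905025489973/28645230) = 6 - 93674*(-28645230)/905025489973 = 6 - 2*(-1341656637510/905025489973) = 6 + 2683313275020/905025489973 = 8113466214858/905025489973 ≈ 8.9649)
J/98577 = (8113466214858/905025489973)/98577 = (8113466214858/905025489973)*(1/98577) = 2704488738286/29738232575022807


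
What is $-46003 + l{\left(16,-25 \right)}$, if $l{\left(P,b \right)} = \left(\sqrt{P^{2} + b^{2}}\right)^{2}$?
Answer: $-45122$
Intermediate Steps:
$l{\left(P,b \right)} = P^{2} + b^{2}$
$-46003 + l{\left(16,-25 \right)} = -46003 + \left(16^{2} + \left(-25\right)^{2}\right) = -46003 + \left(256 + 625\right) = -46003 + 881 = -45122$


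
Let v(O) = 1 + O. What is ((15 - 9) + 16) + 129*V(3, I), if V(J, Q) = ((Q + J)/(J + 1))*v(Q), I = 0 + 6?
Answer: 8215/4 ≈ 2053.8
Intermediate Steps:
I = 6
V(J, Q) = (1 + Q)*(J + Q)/(1 + J) (V(J, Q) = ((Q + J)/(J + 1))*(1 + Q) = ((J + Q)/(1 + J))*(1 + Q) = (1 + Q)*(J + Q)/(1 + J))
((15 - 9) + 16) + 129*V(3, I) = ((15 - 9) + 16) + 129*((1 + 6)*(3 + 6)/(1 + 3)) = (6 + 16) + 129*(7*9/4) = 22 + 129*((¼)*7*9) = 22 + 129*(63/4) = 22 + 8127/4 = 8215/4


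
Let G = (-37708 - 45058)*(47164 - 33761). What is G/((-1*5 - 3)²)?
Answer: -554656349/32 ≈ -1.7333e+7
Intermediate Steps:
G = -1109312698 (G = -82766*13403 = -1109312698)
G/((-1*5 - 3)²) = -1109312698/(-1*5 - 3)² = -1109312698/(-5 - 3)² = -1109312698/((-8)²) = -1109312698/64 = -1109312698*1/64 = -554656349/32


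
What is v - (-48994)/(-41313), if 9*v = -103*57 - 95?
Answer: -82304768/123939 ≈ -664.08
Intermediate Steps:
v = -5966/9 (v = (-103*57 - 95)/9 = (-5871 - 95)/9 = (1/9)*(-5966) = -5966/9 ≈ -662.89)
v - (-48994)/(-41313) = -5966/9 - (-48994)/(-41313) = -5966/9 - (-48994)*(-1)/41313 = -5966/9 - 1*48994/41313 = -5966/9 - 48994/41313 = -82304768/123939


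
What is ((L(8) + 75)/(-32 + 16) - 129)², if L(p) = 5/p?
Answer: 292991689/16384 ≈ 17883.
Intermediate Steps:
((L(8) + 75)/(-32 + 16) - 129)² = ((5/8 + 75)/(-32 + 16) - 129)² = ((5*(⅛) + 75)/(-16) - 129)² = ((5/8 + 75)*(-1/16) - 129)² = ((605/8)*(-1/16) - 129)² = (-605/128 - 129)² = (-17117/128)² = 292991689/16384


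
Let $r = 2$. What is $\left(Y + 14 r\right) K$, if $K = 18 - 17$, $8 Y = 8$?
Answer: $29$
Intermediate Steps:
$Y = 1$ ($Y = \frac{1}{8} \cdot 8 = 1$)
$K = 1$ ($K = 18 - 17 = 1$)
$\left(Y + 14 r\right) K = \left(1 + 14 \cdot 2\right) 1 = \left(1 + 28\right) 1 = 29 \cdot 1 = 29$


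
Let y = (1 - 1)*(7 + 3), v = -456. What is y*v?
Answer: 0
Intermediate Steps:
y = 0 (y = 0*10 = 0)
y*v = 0*(-456) = 0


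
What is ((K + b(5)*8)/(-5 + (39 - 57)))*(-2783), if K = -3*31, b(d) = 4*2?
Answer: -3509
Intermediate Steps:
b(d) = 8
K = -93
((K + b(5)*8)/(-5 + (39 - 57)))*(-2783) = ((-93 + 8*8)/(-5 + (39 - 57)))*(-2783) = ((-93 + 64)/(-5 - 18))*(-2783) = -29/(-23)*(-2783) = -29*(-1/23)*(-2783) = (29/23)*(-2783) = -3509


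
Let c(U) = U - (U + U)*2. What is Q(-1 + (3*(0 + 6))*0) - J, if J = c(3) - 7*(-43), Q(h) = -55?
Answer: -347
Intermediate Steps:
c(U) = -3*U (c(U) = U - 2*U*2 = U - 4*U = -3*U)
J = 292 (J = -3*3 - 7*(-43) = -9 + 301 = 292)
Q(-1 + (3*(0 + 6))*0) - J = -55 - 1*292 = -55 - 292 = -347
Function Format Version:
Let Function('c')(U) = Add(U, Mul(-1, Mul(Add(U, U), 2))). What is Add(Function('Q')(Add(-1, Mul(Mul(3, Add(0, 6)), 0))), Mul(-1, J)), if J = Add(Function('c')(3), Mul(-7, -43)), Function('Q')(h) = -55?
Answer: -347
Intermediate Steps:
Function('c')(U) = Mul(-3, U) (Function('c')(U) = Add(U, Mul(-1, Mul(Mul(2, U), 2))) = Add(U, Mul(-1, Mul(4, U))) = Add(U, Mul(-4, U)) = Mul(-3, U))
J = 292 (J = Add(Mul(-3, 3), Mul(-7, -43)) = Add(-9, 301) = 292)
Add(Function('Q')(Add(-1, Mul(Mul(3, Add(0, 6)), 0))), Mul(-1, J)) = Add(-55, Mul(-1, 292)) = Add(-55, -292) = -347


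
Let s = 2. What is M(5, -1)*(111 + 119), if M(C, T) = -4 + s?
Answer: -460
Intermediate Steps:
M(C, T) = -2 (M(C, T) = -4 + 2 = -2)
M(5, -1)*(111 + 119) = -2*(111 + 119) = -2*230 = -460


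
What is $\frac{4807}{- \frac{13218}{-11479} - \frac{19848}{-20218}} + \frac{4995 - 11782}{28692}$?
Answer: $\frac{296351988574147}{131525380884} \approx 2253.2$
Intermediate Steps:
$\frac{4807}{- \frac{13218}{-11479} - \frac{19848}{-20218}} + \frac{4995 - 11782}{28692} = \frac{4807}{\left(-13218\right) \left(- \frac{1}{11479}\right) - - \frac{9924}{10109}} + \left(4995 - 11782\right) \frac{1}{28692} = \frac{4807}{\frac{13218}{11479} + \frac{9924}{10109}} - \frac{6787}{28692} = \frac{4807}{\frac{247538358}{116041211}} - \frac{6787}{28692} = 4807 \cdot \frac{116041211}{247538358} - \frac{6787}{28692} = \frac{557810101277}{247538358} - \frac{6787}{28692} = \frac{296351988574147}{131525380884}$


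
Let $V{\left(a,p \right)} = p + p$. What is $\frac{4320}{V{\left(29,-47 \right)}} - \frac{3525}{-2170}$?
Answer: $- \frac{904305}{20398} \approx -44.333$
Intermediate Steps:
$V{\left(a,p \right)} = 2 p$
$\frac{4320}{V{\left(29,-47 \right)}} - \frac{3525}{-2170} = \frac{4320}{2 \left(-47\right)} - \frac{3525}{-2170} = \frac{4320}{-94} - - \frac{705}{434} = 4320 \left(- \frac{1}{94}\right) + \frac{705}{434} = - \frac{2160}{47} + \frac{705}{434} = - \frac{904305}{20398}$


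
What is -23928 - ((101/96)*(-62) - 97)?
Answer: -1140757/48 ≈ -23766.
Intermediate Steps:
-23928 - ((101/96)*(-62) - 97) = -23928 - (-3131/48 - 97) = -23928 - 1*(-7787/48) = -23928 + 7787/48 = -1140757/48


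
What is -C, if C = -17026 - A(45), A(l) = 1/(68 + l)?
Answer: 1923939/113 ≈ 17026.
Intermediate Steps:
C = -1923939/113 (C = -17026 - 1/(68 + 45) = -17026 - 1/113 = -1923939/113 ≈ -17026.)
-C = -1*(-1923939/113) = 1923939/113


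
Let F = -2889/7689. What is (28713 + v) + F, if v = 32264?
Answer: 156283088/2563 ≈ 60977.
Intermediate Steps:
F = -963/2563 (F = -2889*1/7689 = -963/2563 ≈ -0.37573)
(28713 + v) + F = (28713 + 32264) - 963/2563 = 60977 - 963/2563 = 156283088/2563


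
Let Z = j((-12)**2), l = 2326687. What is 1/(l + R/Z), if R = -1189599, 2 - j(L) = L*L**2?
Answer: 2985982/6947446691233 ≈ 4.2980e-7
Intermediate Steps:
j(L) = 2 - L**3 (j(L) = 2 - L*L**2 = 2 - L**3)
Z = -2985982 (Z = 2 - ((-12)**2)**3 = 2 - 1*144**3 = 2 - 1*2985984 = 2 - 2985984 = -2985982)
1/(l + R/Z) = 1/(2326687 - 1189599/(-2985982)) = 1/(2326687 - 1189599*(-1/2985982)) = 1/(2326687 + 1189599/2985982) = 1/(6947446691233/2985982) = 2985982/6947446691233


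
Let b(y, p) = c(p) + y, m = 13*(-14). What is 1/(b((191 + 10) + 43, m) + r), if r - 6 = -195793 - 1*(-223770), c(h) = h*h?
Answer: 1/61351 ≈ 1.6300e-5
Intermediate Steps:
c(h) = h²
m = -182
r = 27983 (r = 6 + (-195793 - 1*(-223770)) = 6 + (-195793 + 223770) = 6 + 27977 = 27983)
b(y, p) = y + p² (b(y, p) = p² + y = y + p²)
1/(b((191 + 10) + 43, m) + r) = 1/((((191 + 10) + 43) + (-182)²) + 27983) = 1/(((201 + 43) + 33124) + 27983) = 1/((244 + 33124) + 27983) = 1/(33368 + 27983) = 1/61351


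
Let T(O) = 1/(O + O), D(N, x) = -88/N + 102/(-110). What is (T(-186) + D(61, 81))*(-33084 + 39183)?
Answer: -6019971191/416020 ≈ -14470.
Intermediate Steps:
D(N, x) = -51/55 - 88/N (D(N, x) = -88/N + 102*(-1/110) = -88/N - 51/55 = -51/55 - 88/N)
T(O) = 1/(2*O)
(T(-186) + D(61, 81))*(-33084 + 39183) = ((½)/(-186) + (-51/55 - 88/61))*(-33084 + 39183) = ((½)*(-1/186) + (-51/55 - 88*1/61))*6099 = (-1/372 + (-51/55 - 88/61))*6099 = (-1/372 - 7951/3355)*6099 = -2961127/1248060*6099 = -6019971191/416020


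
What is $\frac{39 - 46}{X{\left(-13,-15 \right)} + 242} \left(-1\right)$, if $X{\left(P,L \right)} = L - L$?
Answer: $\frac{7}{242} \approx 0.028926$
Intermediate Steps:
$X{\left(P,L \right)} = 0$
$\frac{39 - 46}{X{\left(-13,-15 \right)} + 242} \left(-1\right) = \frac{39 - 46}{0 + 242} \left(-1\right) = - \frac{7}{242} \left(-1\right) = \left(-7\right) \frac{1}{242} \left(-1\right) = \left(- \frac{7}{242}\right) \left(-1\right) = \frac{7}{242}$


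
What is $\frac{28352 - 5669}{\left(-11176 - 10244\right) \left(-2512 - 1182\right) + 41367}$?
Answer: $\frac{7561}{26388949} \approx 0.00028652$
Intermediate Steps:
$\frac{28352 - 5669}{\left(-11176 - 10244\right) \left(-2512 - 1182\right) + 41367} = \frac{22683}{\left(-21420\right) \left(-3694\right) + 41367} = \frac{22683}{79125480 + 41367} = \frac{22683}{79166847} = 22683 \cdot \frac{1}{79166847} = \frac{7561}{26388949}$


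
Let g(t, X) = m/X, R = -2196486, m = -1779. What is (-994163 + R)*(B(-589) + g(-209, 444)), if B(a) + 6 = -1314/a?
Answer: 2162739946213/87172 ≈ 2.4810e+7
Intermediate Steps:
B(a) = -6 - 1314/a
g(t, X) = -1779/X
(-994163 + R)*(B(-589) + g(-209, 444)) = (-994163 - 2196486)*((-6 - 1314/(-589)) - 1779/444) = -3190649*((-6 - 1314*(-1/589)) - 1779*1/444) = -3190649*((-6 + 1314/589) - 593/148) = -3190649*(-2220/589 - 593/148) = -3190649*(-677837/87172) = 2162739946213/87172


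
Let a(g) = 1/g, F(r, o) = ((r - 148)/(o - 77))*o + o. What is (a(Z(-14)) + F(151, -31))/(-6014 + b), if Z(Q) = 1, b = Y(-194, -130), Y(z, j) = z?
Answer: 1049/223488 ≈ 0.0046938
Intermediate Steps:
b = -194
F(r, o) = o + o*(-148 + r)/(-77 + o) (F(r, o) = ((-148 + r)/(-77 + o))*o + o = o*(-148 + r)/(-77 + o) + o = o + o*(-148 + r)/(-77 + o))
a(g) = 1/g
(a(Z(-14)) + F(151, -31))/(-6014 + b) = (1/1 - 31*(-225 - 31 + 151)/(-77 - 31))/(-6014 - 194) = (1 - 31*(-105)/(-108))/(-6208) = (1 - 31*(-1/108)*(-105))*(-1/6208) = (1 - 1085/36)*(-1/6208) = -1049/36*(-1/6208) = 1049/223488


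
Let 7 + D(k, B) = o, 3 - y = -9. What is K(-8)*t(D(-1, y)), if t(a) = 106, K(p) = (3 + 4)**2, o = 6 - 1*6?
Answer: 5194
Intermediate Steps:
y = 12 (y = 3 - 1*(-9) = 3 + 9 = 12)
o = 0 (o = 6 - 6 = 0)
K(p) = 49 (K(p) = 7**2 = 49)
D(k, B) = -7 (D(k, B) = -7 + 0 = -7)
K(-8)*t(D(-1, y)) = 49*106 = 5194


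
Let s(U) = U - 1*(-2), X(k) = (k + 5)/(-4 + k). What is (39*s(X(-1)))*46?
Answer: 10764/5 ≈ 2152.8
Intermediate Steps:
X(k) = (5 + k)/(-4 + k)
s(U) = 2 + U (s(U) = U + 2 = 2 + U)
(39*s(X(-1)))*46 = (39*(2 + (5 - 1)/(-4 - 1)))*46 = (39*(2 + 4/(-5)))*46 = (39*(2 - 1/5*4))*46 = (39*(2 - 4/5))*46 = (39*(6/5))*46 = (234/5)*46 = 10764/5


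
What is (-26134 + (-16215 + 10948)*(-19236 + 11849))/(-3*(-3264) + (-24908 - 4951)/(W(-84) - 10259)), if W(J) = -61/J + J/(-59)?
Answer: 1976445802494055/497904217812 ≈ 3969.5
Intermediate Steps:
W(J) = -61/J - J/59 (W(J) = -61/J + J*(-1/59) = -61/J - J/59)
(-26134 + (-16215 + 10948)*(-19236 + 11849))/(-3*(-3264) + (-24908 - 4951)/(W(-84) - 10259)) = (-26134 + (-16215 + 10948)*(-19236 + 11849))/(-3*(-3264) + (-24908 - 4951)/((-61/(-84) - 1/59*(-84)) - 10259)) = (-26134 - 5267*(-7387))/(9792 - 29859/((-61*(-1/84) + 84/59) - 10259)) = (-26134 + 38907329)/(9792 - 29859/((61/84 + 84/59) - 10259)) = 38881195/(9792 - 29859/(10655/4956 - 10259)) = 38881195/(9792 - 29859/(-50832949/4956)) = 38881195/(9792 - 29859*(-4956/50832949)) = 38881195/(9792 + 147981204/50832949) = 38881195/(497904217812/50832949) = 38881195*(50832949/497904217812) = 1976445802494055/497904217812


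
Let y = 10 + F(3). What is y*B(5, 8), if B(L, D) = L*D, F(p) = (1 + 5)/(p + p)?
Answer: 440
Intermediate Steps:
F(p) = 3/p (F(p) = 6/((2*p)) = 6*(1/(2*p)) = 3/p)
B(L, D) = D*L
y = 11 (y = 10 + 3/3 = 10 + 3*(⅓) = 10 + 1 = 11)
y*B(5, 8) = 11*(8*5) = 11*40 = 440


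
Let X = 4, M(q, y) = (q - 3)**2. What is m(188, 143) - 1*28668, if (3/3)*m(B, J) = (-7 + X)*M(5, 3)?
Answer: -28680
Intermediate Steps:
M(q, y) = (-3 + q)**2
m(B, J) = -12 (m(B, J) = (-7 + 4)*(-3 + 5)**2 = -3*2**2 = -3*4 = -12)
m(188, 143) - 1*28668 = -12 - 1*28668 = -12 - 28668 = -28680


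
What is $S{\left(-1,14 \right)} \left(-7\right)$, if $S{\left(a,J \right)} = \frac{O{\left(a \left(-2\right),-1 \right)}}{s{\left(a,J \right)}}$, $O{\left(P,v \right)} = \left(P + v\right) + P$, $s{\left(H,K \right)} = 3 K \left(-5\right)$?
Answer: $\frac{1}{10} \approx 0.1$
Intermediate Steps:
$s{\left(H,K \right)} = - 15 K$
$O{\left(P,v \right)} = v + 2 P$
$S{\left(a,J \right)} = - \frac{-1 - 4 a}{15 J}$ ($S{\left(a,J \right)} = \frac{-1 + 2 a \left(-2\right)}{\left(-15\right) J} = \left(-1 + 2 \left(- 2 a\right)\right) \left(- \frac{1}{15 J}\right) = \left(-1 - 4 a\right) \left(- \frac{1}{15 J}\right) = - \frac{-1 - 4 a}{15 J}$)
$S{\left(-1,14 \right)} \left(-7\right) = \frac{1 + 4 \left(-1\right)}{15 \cdot 14} \left(-7\right) = \frac{1}{15} \cdot \frac{1}{14} \left(1 - 4\right) \left(-7\right) = \frac{1}{15} \cdot \frac{1}{14} \left(-3\right) \left(-7\right) = \left(- \frac{1}{70}\right) \left(-7\right) = \frac{1}{10}$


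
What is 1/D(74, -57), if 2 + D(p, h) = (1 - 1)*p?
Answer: -½ ≈ -0.50000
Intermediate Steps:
D(p, h) = -2 (D(p, h) = -2 + (1 - 1)*p = -2 + 0*p = -2 + 0 = -2)
1/D(74, -57) = 1/(-2) = -½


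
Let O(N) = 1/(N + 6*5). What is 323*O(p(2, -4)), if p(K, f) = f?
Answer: 323/26 ≈ 12.423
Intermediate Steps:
O(N) = 1/(30 + N) (O(N) = 1/(N + 30) = 1/(30 + N))
323*O(p(2, -4)) = 323/(30 - 4) = 323/26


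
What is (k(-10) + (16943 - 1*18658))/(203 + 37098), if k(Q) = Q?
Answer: -1725/37301 ≈ -0.046245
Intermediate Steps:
(k(-10) + (16943 - 1*18658))/(203 + 37098) = (-10 + (16943 - 1*18658))/(203 + 37098) = (-10 + (16943 - 18658))/37301 = (-10 - 1715)*(1/37301) = -1725*1/37301 = -1725/37301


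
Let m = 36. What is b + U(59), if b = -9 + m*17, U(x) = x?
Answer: 662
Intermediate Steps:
b = 603 (b = -9 + 36*17 = -9 + 612 = 603)
b + U(59) = 603 + 59 = 662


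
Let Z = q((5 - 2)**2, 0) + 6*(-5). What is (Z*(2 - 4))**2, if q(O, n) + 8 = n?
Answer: 5776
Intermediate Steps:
q(O, n) = -8 + n
Z = -38 (Z = (-8 + 0) + 6*(-5) = -8 - 30 = -38)
(Z*(2 - 4))**2 = (-38*(2 - 4))**2 = (-38*(-2))**2 = 76**2 = 5776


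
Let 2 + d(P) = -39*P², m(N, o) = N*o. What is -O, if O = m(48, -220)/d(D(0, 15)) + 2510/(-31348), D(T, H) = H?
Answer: -154502305/137570698 ≈ -1.1231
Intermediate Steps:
d(P) = -2 - 39*P²
O = 154502305/137570698 (O = (48*(-220))/(-2 - 39*15²) + 2510/(-31348) = -10560/(-2 - 39*225) + 2510*(-1/31348) = -10560/(-2 - 8775) - 1255/15674 = -10560/(-8777) - 1255/15674 = -10560*(-1/8777) - 1255/15674 = 10560/8777 - 1255/15674 = 154502305/137570698 ≈ 1.1231)
-O = -1*154502305/137570698 = -154502305/137570698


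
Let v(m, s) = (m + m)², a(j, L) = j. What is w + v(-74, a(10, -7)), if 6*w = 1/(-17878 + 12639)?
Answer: 688530335/31434 ≈ 21904.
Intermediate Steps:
v(m, s) = 4*m² (v(m, s) = (2*m)² = 4*m²)
w = -1/31434 (w = 1/(6*(-17878 + 12639)) = (⅙)/(-5239) = (⅙)*(-1/5239) = -1/31434 ≈ -3.1813e-5)
w + v(-74, a(10, -7)) = -1/31434 + 4*(-74)² = -1/31434 + 4*5476 = -1/31434 + 21904 = 688530335/31434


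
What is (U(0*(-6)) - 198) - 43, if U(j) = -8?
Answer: -249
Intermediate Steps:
(U(0*(-6)) - 198) - 43 = (-8 - 198) - 43 = -206 - 43 = -249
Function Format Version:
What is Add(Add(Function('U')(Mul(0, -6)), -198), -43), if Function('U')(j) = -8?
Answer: -249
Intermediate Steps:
Add(Add(Function('U')(Mul(0, -6)), -198), -43) = Add(Add(-8, -198), -43) = Add(-206, -43) = -249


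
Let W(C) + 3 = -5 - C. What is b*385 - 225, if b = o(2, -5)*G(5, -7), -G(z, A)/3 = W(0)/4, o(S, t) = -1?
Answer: -2535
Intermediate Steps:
W(C) = -8 - C (W(C) = -3 + (-5 - C) = -8 - C)
G(z, A) = 6 (G(z, A) = -3*(-8 - 1*0)/4 = -3*(-8 + 0)/4 = -(-24)/4 = -3*(-2) = 6)
b = -6 (b = -1*6 = -6)
b*385 - 225 = -6*385 - 225 = -2310 - 225 = -2535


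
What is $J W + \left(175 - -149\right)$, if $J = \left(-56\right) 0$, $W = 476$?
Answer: $324$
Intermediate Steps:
$J = 0$
$J W + \left(175 - -149\right) = 0 \cdot 476 + \left(175 - -149\right) = 0 + \left(175 + 149\right) = 0 + 324 = 324$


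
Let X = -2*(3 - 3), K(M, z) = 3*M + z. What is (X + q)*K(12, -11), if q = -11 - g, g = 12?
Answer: -575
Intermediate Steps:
K(M, z) = z + 3*M
X = 0 (X = -2*0 = 0)
q = -23 (q = -11 - 1*12 = -11 - 12 = -23)
(X + q)*K(12, -11) = (0 - 23)*(-11 + 3*12) = -23*(-11 + 36) = -23*25 = -575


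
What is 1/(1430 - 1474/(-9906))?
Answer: 4953/7083527 ≈ 0.00069923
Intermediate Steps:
1/(1430 - 1474/(-9906)) = 1/(1430 - 1474*(-1/9906)) = 1/(1430 + 737/4953) = 1/(7083527/4953) = 4953/7083527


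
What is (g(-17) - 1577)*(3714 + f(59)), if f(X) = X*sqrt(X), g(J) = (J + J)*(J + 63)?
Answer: -11665674 - 185319*sqrt(59) ≈ -1.3089e+7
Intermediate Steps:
g(J) = 2*J*(63 + J) (g(J) = (2*J)*(63 + J) = 2*J*(63 + J))
f(X) = X**(3/2)
(g(-17) - 1577)*(3714 + f(59)) = (2*(-17)*(63 - 17) - 1577)*(3714 + 59**(3/2)) = (2*(-17)*46 - 1577)*(3714 + 59*sqrt(59)) = (-1564 - 1577)*(3714 + 59*sqrt(59)) = -3141*(3714 + 59*sqrt(59)) = -11665674 - 185319*sqrt(59)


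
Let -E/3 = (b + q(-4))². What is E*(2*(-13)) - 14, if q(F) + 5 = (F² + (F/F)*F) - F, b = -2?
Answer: 6304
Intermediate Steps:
q(F) = -5 + F² (q(F) = -5 + ((F² + (F/F)*F) - F) = -5 + ((F² + 1*F) - F) = -5 + ((F² + F) - F) = -5 + ((F + F²) - F) = -5 + F²)
E = -243 (E = -3*(-2 + (-5 + (-4)²))² = -3*(-2 + (-5 + 16))² = -3*(-2 + 11)² = -3*9² = -3*81 = -243)
E*(2*(-13)) - 14 = -486*(-13) - 14 = -243*(-26) - 14 = 6318 - 14 = 6304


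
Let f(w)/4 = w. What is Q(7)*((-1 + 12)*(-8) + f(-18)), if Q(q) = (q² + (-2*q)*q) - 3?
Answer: 8320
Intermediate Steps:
Q(q) = -3 - q² (Q(q) = (q² - 2*q²) - 3 = -q² - 3 = -3 - q²)
f(w) = 4*w
Q(7)*((-1 + 12)*(-8) + f(-18)) = (-3 - 1*7²)*((-1 + 12)*(-8) + 4*(-18)) = (-3 - 1*49)*(11*(-8) - 72) = (-3 - 49)*(-88 - 72) = -52*(-160) = 8320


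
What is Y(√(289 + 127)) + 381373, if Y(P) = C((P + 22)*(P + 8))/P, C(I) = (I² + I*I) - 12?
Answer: 452413 + 362429*√26/26 ≈ 5.2349e+5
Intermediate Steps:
C(I) = -12 + 2*I² (C(I) = (I² + I²) - 12 = 2*I² - 12 = -12 + 2*I²)
Y(P) = (-12 + 2*(8 + P)²*(22 + P)²)/P (Y(P) = (-12 + 2*((P + 22)*(P + 8))²)/P = (-12 + 2*((22 + P)*(8 + P))²)/P = (-12 + 2*((8 + P)*(22 + P))²)/P = (-12 + 2*((8 + P)²*(22 + P)²))/P = (-12 + 2*(8 + P)²*(22 + P)²)/P)
Y(√(289 + 127)) + 381373 = 2*(-6 + (176 + (√(289 + 127))² + 30*√(289 + 127))²)/(√(289 + 127)) + 381373 = 2*(-6 + (176 + (√416)² + 30*√416)²)/(√416) + 381373 = 2*(-6 + (176 + (4*√26)² + 30*(4*√26))²)/((4*√26)) + 381373 = 2*(√26/104)*(-6 + (176 + 416 + 120*√26)²) + 381373 = 2*(√26/104)*(-6 + (592 + 120*√26)²) + 381373 = √26*(-6 + (592 + 120*√26)²)/52 + 381373 = 381373 + √26*(-6 + (592 + 120*√26)²)/52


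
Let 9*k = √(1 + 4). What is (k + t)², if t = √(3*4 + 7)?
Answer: 1544/81 + 2*√95/9 ≈ 21.228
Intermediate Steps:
k = √5/9 (k = √(1 + 4)/9 = √5/9 ≈ 0.24845)
t = √19 (t = √(12 + 7) = √19 ≈ 4.3589)
(k + t)² = (√5/9 + √19)² = (√19 + √5/9)²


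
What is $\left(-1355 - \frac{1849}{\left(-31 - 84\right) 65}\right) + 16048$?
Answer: $\frac{109832024}{7475} \approx 14693.0$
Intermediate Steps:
$\left(-1355 - \frac{1849}{\left(-31 - 84\right) 65}\right) + 16048 = \left(-1355 - \frac{1849}{\left(-115\right) 65}\right) + 16048 = \left(-1355 - \frac{1849}{-7475}\right) + 16048 = \left(-1355 - - \frac{1849}{7475}\right) + 16048 = \left(-1355 + \frac{1849}{7475}\right) + 16048 = - \frac{10126776}{7475} + 16048 = \frac{109832024}{7475}$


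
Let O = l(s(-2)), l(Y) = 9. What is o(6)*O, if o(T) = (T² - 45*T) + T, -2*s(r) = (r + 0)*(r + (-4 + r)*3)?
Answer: -2052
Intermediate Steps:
s(r) = -r*(-12 + 4*r)/2 (s(r) = -(r + 0)*(r + (-4 + r)*3)/2 = -r*(r + (-12 + 3*r))/2 = -r*(-12 + 4*r)/2)
o(T) = T² - 44*T
O = 9
o(6)*O = (6*(-44 + 6))*9 = (6*(-38))*9 = -228*9 = -2052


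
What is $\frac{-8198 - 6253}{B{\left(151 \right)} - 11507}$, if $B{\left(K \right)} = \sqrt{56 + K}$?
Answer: $\frac{166287657}{132410842} + \frac{43353 \sqrt{23}}{132410842} \approx 1.2574$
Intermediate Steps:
$\frac{-8198 - 6253}{B{\left(151 \right)} - 11507} = \frac{-8198 - 6253}{\sqrt{56 + 151} - 11507} = - \frac{14451}{\sqrt{207} - 11507} = - \frac{14451}{3 \sqrt{23} - 11507} = - \frac{14451}{-11507 + 3 \sqrt{23}}$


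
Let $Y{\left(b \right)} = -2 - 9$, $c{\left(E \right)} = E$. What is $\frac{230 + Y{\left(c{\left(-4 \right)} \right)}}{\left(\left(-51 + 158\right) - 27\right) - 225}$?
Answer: $- \frac{219}{145} \approx -1.5103$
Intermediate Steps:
$Y{\left(b \right)} = -11$
$\frac{230 + Y{\left(c{\left(-4 \right)} \right)}}{\left(\left(-51 + 158\right) - 27\right) - 225} = \frac{230 - 11}{\left(\left(-51 + 158\right) - 27\right) - 225} = \frac{219}{\left(107 - 27\right) - 225} = \frac{219}{80 - 225} = \frac{219}{-145} = 219 \left(- \frac{1}{145}\right) = - \frac{219}{145}$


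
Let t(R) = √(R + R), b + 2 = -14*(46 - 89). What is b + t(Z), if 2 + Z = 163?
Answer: 600 + √322 ≈ 617.94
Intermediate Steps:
Z = 161 (Z = -2 + 163 = 161)
b = 600 (b = -2 - 14*(46 - 89) = -2 - 14*(-43) = -2 + 602 = 600)
t(R) = √2*√R (t(R) = √(2*R) = √2*√R)
b + t(Z) = 600 + √2*√161 = 600 + √322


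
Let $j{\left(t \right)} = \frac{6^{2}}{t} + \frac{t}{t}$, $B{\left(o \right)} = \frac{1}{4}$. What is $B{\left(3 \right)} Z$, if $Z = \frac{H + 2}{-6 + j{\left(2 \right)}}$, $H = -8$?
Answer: $- \frac{3}{26} \approx -0.11538$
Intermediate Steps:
$B{\left(o \right)} = \frac{1}{4}$
$j{\left(t \right)} = 1 + \frac{36}{t}$ ($j{\left(t \right)} = \frac{36}{t} + 1 = 1 + \frac{36}{t}$)
$Z = - \frac{6}{13}$ ($Z = \frac{-8 + 2}{-6 + \frac{36 + 2}{2}} = - \frac{6}{-6 + \frac{1}{2} \cdot 38} = - \frac{6}{-6 + 19} = - \frac{6}{13} \approx -0.46154$)
$B{\left(3 \right)} Z = \frac{1}{4} \left(- \frac{6}{13}\right) = - \frac{3}{26}$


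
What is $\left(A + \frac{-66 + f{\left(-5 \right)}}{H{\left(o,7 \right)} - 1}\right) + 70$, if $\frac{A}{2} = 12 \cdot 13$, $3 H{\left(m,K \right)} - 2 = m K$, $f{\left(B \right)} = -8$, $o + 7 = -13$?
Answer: $\frac{18028}{47} \approx 383.57$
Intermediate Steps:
$o = -20$ ($o = -7 - 13 = -20$)
$H{\left(m,K \right)} = \frac{2}{3} + \frac{K m}{3}$ ($H{\left(m,K \right)} = \frac{2}{3} + \frac{m K}{3} = \frac{2}{3} + \frac{K m}{3}$)
$A = 312$ ($A = 2 \cdot 12 \cdot 13 = 2 \cdot 156 = 312$)
$\left(A + \frac{-66 + f{\left(-5 \right)}}{H{\left(o,7 \right)} - 1}\right) + 70 = \left(312 + \frac{-66 - 8}{\left(\frac{2}{3} + \frac{1}{3} \cdot 7 \left(-20\right)\right) - 1}\right) + 70 = \left(312 - \frac{74}{\left(\frac{2}{3} - \frac{140}{3}\right) - 1}\right) + 70 = \left(312 - \frac{74}{-46 - 1}\right) + 70 = \left(312 - \frac{74}{-47}\right) + 70 = \left(312 - - \frac{74}{47}\right) + 70 = \left(312 + \frac{74}{47}\right) + 70 = \frac{14738}{47} + 70 = \frac{18028}{47}$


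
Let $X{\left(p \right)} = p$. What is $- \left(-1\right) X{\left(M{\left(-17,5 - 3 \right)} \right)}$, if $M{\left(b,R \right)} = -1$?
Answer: $-1$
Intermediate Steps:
$- \left(-1\right) X{\left(M{\left(-17,5 - 3 \right)} \right)} = - \left(-1\right) \left(-1\right) = \left(-1\right) 1 = -1$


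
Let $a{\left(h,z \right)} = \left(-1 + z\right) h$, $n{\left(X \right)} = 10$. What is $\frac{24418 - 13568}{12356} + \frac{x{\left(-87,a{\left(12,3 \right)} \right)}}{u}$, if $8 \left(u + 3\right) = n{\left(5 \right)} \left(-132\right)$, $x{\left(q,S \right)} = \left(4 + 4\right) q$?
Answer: $\frac{217137}{43246} \approx 5.021$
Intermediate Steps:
$a{\left(h,z \right)} = h \left(-1 + z\right)$
$x{\left(q,S \right)} = 8 q$
$u = -168$ ($u = -3 + \frac{10 \left(-132\right)}{8} = -3 + \frac{1}{8} \left(-1320\right) = -3 - 165 = -168$)
$\frac{24418 - 13568}{12356} + \frac{x{\left(-87,a{\left(12,3 \right)} \right)}}{u} = \frac{24418 - 13568}{12356} + \frac{8 \left(-87\right)}{-168} = 10850 \cdot \frac{1}{12356} - - \frac{29}{7} = \frac{5425}{6178} + \frac{29}{7} = \frac{217137}{43246}$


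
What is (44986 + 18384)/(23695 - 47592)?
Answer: -63370/23897 ≈ -2.6518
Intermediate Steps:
(44986 + 18384)/(23695 - 47592) = 63370/(-23897) = 63370*(-1/23897) = -63370/23897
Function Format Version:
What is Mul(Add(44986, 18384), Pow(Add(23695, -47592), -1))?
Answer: Rational(-63370, 23897) ≈ -2.6518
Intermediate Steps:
Mul(Add(44986, 18384), Pow(Add(23695, -47592), -1)) = Mul(63370, Pow(-23897, -1)) = Mul(63370, Rational(-1, 23897)) = Rational(-63370, 23897)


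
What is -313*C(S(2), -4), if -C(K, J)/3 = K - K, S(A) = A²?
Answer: 0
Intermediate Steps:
C(K, J) = 0 (C(K, J) = -3*(K - K) = -3*0 = 0)
-313*C(S(2), -4) = -313*0 = 0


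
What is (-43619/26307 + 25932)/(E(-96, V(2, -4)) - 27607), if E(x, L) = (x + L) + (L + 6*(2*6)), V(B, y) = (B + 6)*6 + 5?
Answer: -136429901/144820035 ≈ -0.94207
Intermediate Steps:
V(B, y) = 41 + 6*B (V(B, y) = (6 + B)*6 + 5 = (36 + 6*B) + 5 = 41 + 6*B)
E(x, L) = 72 + x + 2*L (E(x, L) = (L + x) + (L + 6*12) = (L + x) + (L + 72) = (L + x) + (72 + L) = 72 + x + 2*L)
(-43619/26307 + 25932)/(E(-96, V(2, -4)) - 27607) = (-43619/26307 + 25932)/((72 - 96 + 2*(41 + 6*2)) - 27607) = (-43619*1/26307 + 25932)/((72 - 96 + 2*(41 + 12)) - 27607) = (-43619/26307 + 25932)/((72 - 96 + 2*53) - 27607) = 682149505/(26307*((72 - 96 + 106) - 27607)) = 682149505/(26307*(82 - 27607)) = (682149505/26307)/(-27525) = (682149505/26307)*(-1/27525) = -136429901/144820035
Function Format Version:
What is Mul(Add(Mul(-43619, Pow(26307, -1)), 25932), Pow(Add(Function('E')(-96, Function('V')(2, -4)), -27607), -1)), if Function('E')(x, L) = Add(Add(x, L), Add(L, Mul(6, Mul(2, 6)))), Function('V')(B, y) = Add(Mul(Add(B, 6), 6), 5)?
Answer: Rational(-136429901, 144820035) ≈ -0.94207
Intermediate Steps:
Function('V')(B, y) = Add(41, Mul(6, B)) (Function('V')(B, y) = Add(Mul(Add(6, B), 6), 5) = Add(Add(36, Mul(6, B)), 5) = Add(41, Mul(6, B)))
Function('E')(x, L) = Add(72, x, Mul(2, L)) (Function('E')(x, L) = Add(Add(L, x), Add(L, Mul(6, 12))) = Add(Add(L, x), Add(L, 72)) = Add(Add(L, x), Add(72, L)) = Add(72, x, Mul(2, L)))
Mul(Add(Mul(-43619, Pow(26307, -1)), 25932), Pow(Add(Function('E')(-96, Function('V')(2, -4)), -27607), -1)) = Mul(Add(Mul(-43619, Pow(26307, -1)), 25932), Pow(Add(Add(72, -96, Mul(2, Add(41, Mul(6, 2)))), -27607), -1)) = Mul(Add(Mul(-43619, Rational(1, 26307)), 25932), Pow(Add(Add(72, -96, Mul(2, Add(41, 12))), -27607), -1)) = Mul(Add(Rational(-43619, 26307), 25932), Pow(Add(Add(72, -96, Mul(2, 53)), -27607), -1)) = Mul(Rational(682149505, 26307), Pow(Add(Add(72, -96, 106), -27607), -1)) = Mul(Rational(682149505, 26307), Pow(Add(82, -27607), -1)) = Mul(Rational(682149505, 26307), Pow(-27525, -1)) = Mul(Rational(682149505, 26307), Rational(-1, 27525)) = Rational(-136429901, 144820035)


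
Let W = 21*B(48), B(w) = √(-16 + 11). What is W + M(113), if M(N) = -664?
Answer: -664 + 21*I*√5 ≈ -664.0 + 46.957*I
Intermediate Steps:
B(w) = I*√5 (B(w) = √(-5) = I*√5)
W = 21*I*√5 (W = 21*(I*√5) = 21*I*√5 ≈ 46.957*I)
W + M(113) = 21*I*√5 - 664 = -664 + 21*I*√5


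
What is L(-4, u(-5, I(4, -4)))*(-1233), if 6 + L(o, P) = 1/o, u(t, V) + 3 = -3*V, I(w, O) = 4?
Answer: 30825/4 ≈ 7706.3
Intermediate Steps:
u(t, V) = -3 - 3*V
L(o, P) = -6 + 1/o
L(-4, u(-5, I(4, -4)))*(-1233) = (-6 + 1/(-4))*(-1233) = (-6 - 1/4)*(-1233) = -25/4*(-1233) = 30825/4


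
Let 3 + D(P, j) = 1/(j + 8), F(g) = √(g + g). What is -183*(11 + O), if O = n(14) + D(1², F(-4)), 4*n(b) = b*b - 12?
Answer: 183*(-108*√2 + 433*I)/(2*(√2 - 4*I)) ≈ -9902.3 + 7.1889*I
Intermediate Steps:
F(g) = √2*√g (F(g) = √(2*g) = √2*√g)
n(b) = -3 + b²/4 (n(b) = (b*b - 12)/4 = (b² - 12)/4 = (-12 + b²)/4 = -3 + b²/4)
D(P, j) = -3 + 1/(8 + j) (D(P, j) = -3 + 1/(j + 8) = -3 + 1/(8 + j))
O = 46 + (-23 - 6*I*√2)/(8 + 2*I*√2) (O = (-3 + (¼)*14²) + (-23 - 3*√2*√(-4))/(8 + √2*√(-4)) = (-3 + (¼)*196) + (-23 - 3*√2*2*I)/(8 + √2*(2*I)) = (-3 + 49) + (-23 - 6*I*√2)/(8 + 2*I*√2) = 46 + (-23 - 6*I*√2)/(8 + 2*I*√2) ≈ 43.111 - 0.039284*I)
-183*(11 + O) = -183*(11 + (388/9 - I*√2/36)) = -183*(487/9 - I*√2/36) = -29707/3 + 61*I*√2/12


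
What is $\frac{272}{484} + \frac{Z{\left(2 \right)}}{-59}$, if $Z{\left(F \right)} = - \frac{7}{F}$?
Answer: $\frac{8871}{14278} \approx 0.62131$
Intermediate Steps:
$\frac{272}{484} + \frac{Z{\left(2 \right)}}{-59} = \frac{272}{484} + \frac{\left(-7\right) \frac{1}{2}}{-59} = 272 \cdot \frac{1}{484} + \left(-7\right) \frac{1}{2} \left(- \frac{1}{59}\right) = \frac{68}{121} - - \frac{7}{118} = \frac{68}{121} + \frac{7}{118} = \frac{8871}{14278}$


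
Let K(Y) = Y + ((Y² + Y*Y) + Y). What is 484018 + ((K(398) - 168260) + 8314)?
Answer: 641676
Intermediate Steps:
K(Y) = 2*Y + 2*Y² (K(Y) = Y + ((Y² + Y²) + Y) = Y + (2*Y² + Y) = Y + (Y + 2*Y²) = 2*Y + 2*Y²)
484018 + ((K(398) - 168260) + 8314) = 484018 + ((2*398*(1 + 398) - 168260) + 8314) = 484018 + ((2*398*399 - 168260) + 8314) = 484018 + ((317604 - 168260) + 8314) = 484018 + (149344 + 8314) = 484018 + 157658 = 641676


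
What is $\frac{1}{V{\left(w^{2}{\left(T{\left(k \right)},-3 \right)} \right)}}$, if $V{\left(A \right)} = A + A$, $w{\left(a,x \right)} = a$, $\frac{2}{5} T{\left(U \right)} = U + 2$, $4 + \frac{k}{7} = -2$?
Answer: $\frac{1}{20000} \approx 5.0 \cdot 10^{-5}$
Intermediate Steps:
$k = -42$ ($k = -28 + 7 \left(-2\right) = -28 - 14 = -42$)
$T{\left(U \right)} = 5 + \frac{5 U}{2}$ ($T{\left(U \right)} = \frac{5 \left(U + 2\right)}{2} = \frac{5 \left(2 + U\right)}{2} = 5 + \frac{5 U}{2}$)
$V{\left(A \right)} = 2 A$
$\frac{1}{V{\left(w^{2}{\left(T{\left(k \right)},-3 \right)} \right)}} = \frac{1}{2 \left(5 + \frac{5}{2} \left(-42\right)\right)^{2}} = \frac{1}{2 \left(5 - 105\right)^{2}} = \frac{1}{2 \left(-100\right)^{2}} = \frac{1}{2 \cdot 10000} = \frac{1}{20000}$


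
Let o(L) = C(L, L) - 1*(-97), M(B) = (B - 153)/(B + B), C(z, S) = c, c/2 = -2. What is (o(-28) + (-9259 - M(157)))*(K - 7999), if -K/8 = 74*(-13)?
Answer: 436036392/157 ≈ 2.7773e+6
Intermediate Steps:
c = -4 (c = 2*(-2) = -4)
C(z, S) = -4
M(B) = (-153 + B)/(2*B) (M(B) = (-153 + B)/((2*B)) = (-153 + B)*(1/(2*B)) = (-153 + B)/(2*B))
o(L) = 93 (o(L) = -4 - 1*(-97) = -4 + 97 = 93)
K = 7696 (K = -592*(-13) = -8*(-962) = 7696)
(o(-28) + (-9259 - M(157)))*(K - 7999) = (93 + (-9259 - (-153 + 157)/(2*157)))*(7696 - 7999) = (93 + (-9259 - 4/(2*157)))*(-303) = (93 + (-9259 - 1*2/157))*(-303) = (93 + (-9259 - 2/157))*(-303) = (93 - 1453665/157)*(-303) = -1439064/157*(-303) = 436036392/157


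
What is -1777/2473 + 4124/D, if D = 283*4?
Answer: 2046772/699859 ≈ 2.9245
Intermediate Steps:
D = 1132
-1777/2473 + 4124/D = -1777/2473 + 4124/1132 = -1777*1/2473 + 4124*(1/1132) = -1777/2473 + 1031/283 = 2046772/699859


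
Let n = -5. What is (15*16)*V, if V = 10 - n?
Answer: 3600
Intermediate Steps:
V = 15 (V = 10 - 1*(-5) = 10 + 5 = 15)
(15*16)*V = (15*16)*15 = 240*15 = 3600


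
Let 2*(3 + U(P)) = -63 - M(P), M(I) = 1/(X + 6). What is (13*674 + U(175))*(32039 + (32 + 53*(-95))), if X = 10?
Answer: 1887646761/8 ≈ 2.3596e+8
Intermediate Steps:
M(I) = 1/16 (M(I) = 1/(10 + 6) = 1/16)
U(P) = -1105/32 (U(P) = -3 + (-63 - 1*1/16)/2 = -3 + (-63 - 1/16)/2 = -3 + (½)*(-1009/16) = -3 - 1009/32 = -1105/32)
(13*674 + U(175))*(32039 + (32 + 53*(-95))) = (13*674 - 1105/32)*(32039 + (32 + 53*(-95))) = (8762 - 1105/32)*(32039 + (32 - 5035)) = 279279*(32039 - 5003)/32 = (279279/32)*27036 = 1887646761/8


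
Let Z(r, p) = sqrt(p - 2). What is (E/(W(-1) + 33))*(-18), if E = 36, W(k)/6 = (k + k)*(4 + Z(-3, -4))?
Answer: 1080/121 - 864*I*sqrt(6)/121 ≈ 8.9256 - 17.491*I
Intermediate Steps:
Z(r, p) = sqrt(-2 + p)
W(k) = 12*k*(4 + I*sqrt(6)) (W(k) = 6*((k + k)*(4 + sqrt(-2 - 4))) = 6*((2*k)*(4 + sqrt(-6))) = 6*((2*k)*(4 + I*sqrt(6))) = 6*(2*k*(4 + I*sqrt(6))) = 12*k*(4 + I*sqrt(6)))
(E/(W(-1) + 33))*(-18) = (36/(12*(-1)*(4 + I*sqrt(6)) + 33))*(-18) = (36/((-48 - 12*I*sqrt(6)) + 33))*(-18) = (36/(-15 - 12*I*sqrt(6)))*(-18) = -648/(-15 - 12*I*sqrt(6))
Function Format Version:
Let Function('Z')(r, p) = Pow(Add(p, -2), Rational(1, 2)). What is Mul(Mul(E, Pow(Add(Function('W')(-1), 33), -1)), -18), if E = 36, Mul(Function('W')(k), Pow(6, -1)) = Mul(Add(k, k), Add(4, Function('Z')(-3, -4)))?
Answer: Add(Rational(1080, 121), Mul(Rational(-864, 121), I, Pow(6, Rational(1, 2)))) ≈ Add(8.9256, Mul(-17.491, I))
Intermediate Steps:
Function('Z')(r, p) = Pow(Add(-2, p), Rational(1, 2))
Function('W')(k) = Mul(12, k, Add(4, Mul(I, Pow(6, Rational(1, 2))))) (Function('W')(k) = Mul(6, Mul(Add(k, k), Add(4, Pow(Add(-2, -4), Rational(1, 2))))) = Mul(6, Mul(Mul(2, k), Add(4, Pow(-6, Rational(1, 2))))) = Mul(6, Mul(Mul(2, k), Add(4, Mul(I, Pow(6, Rational(1, 2)))))) = Mul(6, Mul(2, k, Add(4, Mul(I, Pow(6, Rational(1, 2)))))) = Mul(12, k, Add(4, Mul(I, Pow(6, Rational(1, 2))))))
Mul(Mul(E, Pow(Add(Function('W')(-1), 33), -1)), -18) = Mul(Mul(36, Pow(Add(Mul(12, -1, Add(4, Mul(I, Pow(6, Rational(1, 2))))), 33), -1)), -18) = Mul(Mul(36, Pow(Add(Add(-48, Mul(-12, I, Pow(6, Rational(1, 2)))), 33), -1)), -18) = Mul(Mul(36, Pow(Add(-15, Mul(-12, I, Pow(6, Rational(1, 2)))), -1)), -18) = Mul(-648, Pow(Add(-15, Mul(-12, I, Pow(6, Rational(1, 2)))), -1))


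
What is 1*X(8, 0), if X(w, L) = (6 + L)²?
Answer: 36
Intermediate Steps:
1*X(8, 0) = 1*(6 + 0)² = 1*6² = 1*36 = 36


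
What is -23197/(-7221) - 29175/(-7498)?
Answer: 384603781/54143058 ≈ 7.1035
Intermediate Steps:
-23197/(-7221) - 29175/(-7498) = -23197*(-1/7221) - 29175*(-1/7498) = 23197/7221 + 29175/7498 = 384603781/54143058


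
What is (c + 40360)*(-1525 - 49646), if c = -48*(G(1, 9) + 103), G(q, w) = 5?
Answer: -1799991096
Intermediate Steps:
c = -5184 (c = -48*(5 + 103) = -48*108 = -5184)
(c + 40360)*(-1525 - 49646) = (-5184 + 40360)*(-1525 - 49646) = 35176*(-51171) = -1799991096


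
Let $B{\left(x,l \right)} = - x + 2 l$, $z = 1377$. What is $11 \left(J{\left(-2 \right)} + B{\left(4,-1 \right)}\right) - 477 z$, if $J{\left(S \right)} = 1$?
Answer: $-656884$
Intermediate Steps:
$11 \left(J{\left(-2 \right)} + B{\left(4,-1 \right)}\right) - 477 z = 11 \left(1 + \left(\left(-1\right) 4 + 2 \left(-1\right)\right)\right) - 656829 = 11 \left(1 - 6\right) - 656829 = 11 \left(-5\right) - 656829 = -55 - 656829 = -656884$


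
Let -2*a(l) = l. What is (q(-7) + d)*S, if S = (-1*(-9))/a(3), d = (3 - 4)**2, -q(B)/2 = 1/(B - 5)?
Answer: -7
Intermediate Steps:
a(l) = -l/2
q(B) = -2/(-5 + B) (q(B) = -2/(B - 5) = -2/(-5 + B))
d = 1 (d = (-1)**2 = 1)
S = -6 (S = (-1*(-9))/((-1/2*3)) = 9/(-3/2) = 9*(-2/3) = -6)
(q(-7) + d)*S = (-2/(-5 - 7) + 1)*(-6) = (-2/(-12) + 1)*(-6) = (-2*(-1/12) + 1)*(-6) = (1/6 + 1)*(-6) = (7/6)*(-6) = -7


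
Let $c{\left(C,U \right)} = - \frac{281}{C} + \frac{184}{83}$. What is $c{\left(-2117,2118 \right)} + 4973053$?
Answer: $\frac{873820528534}{175711} \approx 4.9731 \cdot 10^{6}$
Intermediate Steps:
$c{\left(C,U \right)} = \frac{184}{83} - \frac{281}{C}$ ($c{\left(C,U \right)} = - \frac{281}{C} + 184 \cdot \frac{1}{83} = - \frac{281}{C} + \frac{184}{83} = \frac{184}{83} - \frac{281}{C}$)
$c{\left(-2117,2118 \right)} + 4973053 = \left(\frac{184}{83} - \frac{281}{-2117}\right) + 4973053 = \left(\frac{184}{83} - - \frac{281}{2117}\right) + 4973053 = \left(\frac{184}{83} + \frac{281}{2117}\right) + 4973053 = \frac{412851}{175711} + 4973053 = \frac{873820528534}{175711}$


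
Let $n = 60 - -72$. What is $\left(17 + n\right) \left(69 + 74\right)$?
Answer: $21307$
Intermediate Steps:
$n = 132$ ($n = 60 + 72 = 132$)
$\left(17 + n\right) \left(69 + 74\right) = \left(17 + 132\right) \left(69 + 74\right) = 149 \cdot 143 = 21307$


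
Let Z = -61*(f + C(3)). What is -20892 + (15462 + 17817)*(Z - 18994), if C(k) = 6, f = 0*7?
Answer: -644302332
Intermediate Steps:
f = 0
Z = -366 (Z = -61*(0 + 6) = -61*6 = -366)
-20892 + (15462 + 17817)*(Z - 18994) = -20892 + (15462 + 17817)*(-366 - 18994) = -20892 + 33279*(-19360) = -20892 - 644281440 = -644302332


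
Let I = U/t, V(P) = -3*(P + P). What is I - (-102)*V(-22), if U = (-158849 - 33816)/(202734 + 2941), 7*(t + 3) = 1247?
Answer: 679009580909/50431510 ≈ 13464.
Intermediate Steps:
t = 1226/7 (t = -3 + (1/7)*1247 = -3 + 1247/7 = 1226/7 ≈ 175.14)
U = -38533/41135 (U = -192665/205675 = -192665*1/205675 = -38533/41135 ≈ -0.93674)
V(P) = -6*P
I = -269731/50431510 (I = -38533/(41135*1226/7) = -38533/41135*7/1226 = -269731/50431510 ≈ -0.0053485)
I - (-102)*V(-22) = -269731/50431510 - (-102)*(-6*(-22)) = -269731/50431510 - (-102)*132 = -269731/50431510 - 1*(-13464) = -269731/50431510 + 13464 = 679009580909/50431510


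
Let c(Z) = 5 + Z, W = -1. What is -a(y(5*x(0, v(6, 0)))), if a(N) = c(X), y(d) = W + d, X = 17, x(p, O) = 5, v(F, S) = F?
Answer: -22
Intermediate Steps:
y(d) = -1 + d
a(N) = 22 (a(N) = 5 + 17 = 22)
-a(y(5*x(0, v(6, 0)))) = -1*22 = -22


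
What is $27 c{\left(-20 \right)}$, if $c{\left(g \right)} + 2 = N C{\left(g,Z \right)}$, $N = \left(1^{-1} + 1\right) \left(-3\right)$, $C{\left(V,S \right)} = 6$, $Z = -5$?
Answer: $-1026$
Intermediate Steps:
$N = -6$ ($N = \left(1 + 1\right) \left(-3\right) = 2 \left(-3\right) = -6$)
$c{\left(g \right)} = -38$ ($c{\left(g \right)} = -2 - 36 = -38$)
$27 c{\left(-20 \right)} = 27 \left(-38\right) = -1026$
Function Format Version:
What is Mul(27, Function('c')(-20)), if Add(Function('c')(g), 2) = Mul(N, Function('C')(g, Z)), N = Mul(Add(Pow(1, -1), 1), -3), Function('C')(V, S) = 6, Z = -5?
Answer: -1026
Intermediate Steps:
N = -6 (N = Mul(Add(1, 1), -3) = Mul(2, -3) = -6)
Function('c')(g) = -38 (Function('c')(g) = Add(-2, Mul(-6, 6)) = Add(-2, -36) = -38)
Mul(27, Function('c')(-20)) = Mul(27, -38) = -1026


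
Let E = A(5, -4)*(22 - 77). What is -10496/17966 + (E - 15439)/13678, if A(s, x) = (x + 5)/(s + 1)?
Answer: -1263318151/737216844 ≈ -1.7136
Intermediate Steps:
A(s, x) = (5 + x)/(1 + s)
E = -55/6 (E = ((5 - 4)/(1 + 5))*(22 - 77) = (1/6)*(-55) = ((⅙)*1)*(-55) = (⅙)*(-55) = -55/6 ≈ -9.1667)
-10496/17966 + (E - 15439)/13678 = -10496/17966 + (-55/6 - 15439)/13678 = -10496*1/17966 - 92689/6*1/13678 = -5248/8983 - 92689/82068 = -1263318151/737216844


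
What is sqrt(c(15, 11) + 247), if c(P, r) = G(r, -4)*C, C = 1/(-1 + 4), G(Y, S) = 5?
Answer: sqrt(2238)/3 ≈ 15.769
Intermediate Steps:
C = 1/3 ≈ 0.33333
c(P, r) = 5/3 (c(P, r) = 5*(1/3) = 5/3)
sqrt(c(15, 11) + 247) = sqrt(5/3 + 247) = sqrt(746/3) = sqrt(2238)/3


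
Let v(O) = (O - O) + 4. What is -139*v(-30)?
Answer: -556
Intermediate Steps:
v(O) = 4 (v(O) = 0 + 4 = 4)
-139*v(-30) = -139*4 = -556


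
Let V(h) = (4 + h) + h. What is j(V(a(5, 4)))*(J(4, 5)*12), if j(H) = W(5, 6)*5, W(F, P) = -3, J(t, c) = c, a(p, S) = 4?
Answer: -900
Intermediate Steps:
V(h) = 4 + 2*h
j(H) = -15 (j(H) = -3*5 = -15)
j(V(a(5, 4)))*(J(4, 5)*12) = -75*12 = -15*60 = -900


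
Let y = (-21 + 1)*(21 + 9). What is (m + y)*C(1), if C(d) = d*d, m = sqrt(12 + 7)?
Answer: -600 + sqrt(19) ≈ -595.64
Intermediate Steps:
m = sqrt(19) ≈ 4.3589
C(d) = d**2
y = -600 (y = -20*30 = -600)
(m + y)*C(1) = (sqrt(19) - 600)*1**2 = (-600 + sqrt(19))*1 = -600 + sqrt(19)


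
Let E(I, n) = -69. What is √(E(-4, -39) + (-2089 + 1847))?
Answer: I*√311 ≈ 17.635*I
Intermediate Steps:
√(E(-4, -39) + (-2089 + 1847)) = √(-69 + (-2089 + 1847)) = √(-69 - 242) = √(-311) = I*√311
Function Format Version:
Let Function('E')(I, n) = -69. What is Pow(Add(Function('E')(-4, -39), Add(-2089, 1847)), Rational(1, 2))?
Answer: Mul(I, Pow(311, Rational(1, 2))) ≈ Mul(17.635, I)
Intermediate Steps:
Pow(Add(Function('E')(-4, -39), Add(-2089, 1847)), Rational(1, 2)) = Pow(Add(-69, Add(-2089, 1847)), Rational(1, 2)) = Pow(Add(-69, -242), Rational(1, 2)) = Pow(-311, Rational(1, 2)) = Mul(I, Pow(311, Rational(1, 2)))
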